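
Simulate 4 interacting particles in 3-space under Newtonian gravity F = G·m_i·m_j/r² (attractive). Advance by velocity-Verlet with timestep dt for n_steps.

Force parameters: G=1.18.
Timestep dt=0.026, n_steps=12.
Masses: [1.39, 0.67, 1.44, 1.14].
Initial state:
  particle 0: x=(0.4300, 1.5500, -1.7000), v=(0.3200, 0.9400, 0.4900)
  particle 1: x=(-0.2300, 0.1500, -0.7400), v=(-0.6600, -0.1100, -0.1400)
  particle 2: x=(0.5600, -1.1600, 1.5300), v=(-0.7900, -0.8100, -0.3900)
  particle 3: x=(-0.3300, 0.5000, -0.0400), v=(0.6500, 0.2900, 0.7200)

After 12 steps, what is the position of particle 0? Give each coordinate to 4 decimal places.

step 0: x0=(0.4300, 1.5500, -1.7000) x1=(-0.2300, 0.1500, -0.7400) x2=(0.5600, -1.1600, 1.5300) x3=(-0.3300, 0.5000, -0.0400)
step 1: x0=(0.4383, 1.5743, -1.6871) x1=(-0.2472, 0.1476, -0.7430) x2=(0.5394, -1.1810, 1.5198) x3=(-0.3130, 0.5073, -0.0217)
step 2: x0=(0.4464, 1.5983, -1.6739) x1=(-0.2643, 0.1459, -0.7448) x2=(0.5188, -1.2018, 1.5093) x3=(-0.2957, 0.5143, -0.0042)
step 3: x0=(0.4544, 1.6221, -1.6605) x1=(-0.2813, 0.1450, -0.7455) x2=(0.4980, -1.2224, 1.4987) x3=(-0.2783, 0.5209, 0.0125)
step 4: x0=(0.4622, 1.6456, -1.6467) x1=(-0.2981, 0.1449, -0.7450) x2=(0.4772, -1.2428, 1.4878) x3=(-0.2607, 0.5272, 0.0285)
step 5: x0=(0.4700, 1.6689, -1.6327) x1=(-0.3147, 0.1454, -0.7435) x2=(0.4564, -1.2630, 1.4768) x3=(-0.2430, 0.5331, 0.0438)
step 6: x0=(0.4776, 1.6919, -1.6185) x1=(-0.3311, 0.1466, -0.7410) x2=(0.4354, -1.2830, 1.4655) x3=(-0.2252, 0.5387, 0.0584)
step 7: x0=(0.4851, 1.7146, -1.6039) x1=(-0.3472, 0.1485, -0.7374) x2=(0.4144, -1.3029, 1.4541) x3=(-0.2074, 0.5440, 0.0723)
step 8: x0=(0.4925, 1.7371, -1.5891) x1=(-0.3629, 0.1510, -0.7329) x2=(0.3934, -1.3225, 1.4425) x3=(-0.1895, 0.5490, 0.0856)
step 9: x0=(0.4998, 1.7593, -1.5741) x1=(-0.3783, 0.1541, -0.7274) x2=(0.3723, -1.3419, 1.4307) x3=(-0.1717, 0.5537, 0.0983)
step 10: x0=(0.5069, 1.7812, -1.5588) x1=(-0.3932, 0.1577, -0.7210) x2=(0.3511, -1.3611, 1.4187) x3=(-0.1538, 0.5581, 0.1104)
step 11: x0=(0.5139, 1.8030, -1.5433) x1=(-0.4078, 0.1619, -0.7138) x2=(0.3299, -1.3801, 1.4065) x3=(-0.1360, 0.5622, 0.1219)
step 12: x0=(0.5208, 1.8244, -1.5275) x1=(-0.4219, 0.1666, -0.7057) x2=(0.3086, -1.3989, 1.3941) x3=(-0.1182, 0.5661, 0.1328)

(0.5208, 1.8244, -1.5275)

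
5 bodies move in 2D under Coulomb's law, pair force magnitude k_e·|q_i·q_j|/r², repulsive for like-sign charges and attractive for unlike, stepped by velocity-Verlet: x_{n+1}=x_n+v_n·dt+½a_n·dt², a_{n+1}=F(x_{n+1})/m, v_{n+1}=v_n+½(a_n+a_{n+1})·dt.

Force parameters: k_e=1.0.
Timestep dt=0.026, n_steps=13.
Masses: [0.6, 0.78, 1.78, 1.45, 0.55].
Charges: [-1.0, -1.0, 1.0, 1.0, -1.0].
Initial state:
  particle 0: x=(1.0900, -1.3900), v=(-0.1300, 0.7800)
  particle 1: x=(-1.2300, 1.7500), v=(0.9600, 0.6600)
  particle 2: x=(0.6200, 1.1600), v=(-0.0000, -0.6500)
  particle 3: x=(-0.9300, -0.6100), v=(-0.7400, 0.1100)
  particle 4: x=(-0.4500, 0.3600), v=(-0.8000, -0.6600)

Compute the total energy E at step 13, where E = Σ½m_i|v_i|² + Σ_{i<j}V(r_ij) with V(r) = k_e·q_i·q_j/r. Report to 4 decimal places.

step 0: x0=(1.0900, -1.3900) x1=(-1.2300, 1.7500) x2=(0.6200, 1.1600) x3=(-0.9300, -0.6100) x4=(-0.4500, 0.3600)
step 1: x0=(1.0866, -1.3697) x1=(-1.2050, 1.7672) x2=(0.6199, 1.1430) x3=(-0.9491, -0.6070) x4=(-0.4707, 0.3424)
step 2: x0=(1.0831, -1.3494) x1=(-1.1800, 1.7846) x2=(0.6196, 1.1260) x3=(-0.9681, -0.6036) x4=(-0.4913, 0.3241)
step 3: x0=(1.0795, -1.3290) x1=(-1.1549, 1.8020) x2=(0.6191, 1.1089) x3=(-0.9868, -0.5998) x4=(-0.5119, 0.3048)
step 4: x0=(1.0759, -1.3086) x1=(-1.1298, 1.8196) x2=(0.6183, 1.0916) x3=(-1.0052, -0.5957) x4=(-0.5324, 0.2846)
step 5: x0=(1.0723, -1.2881) x1=(-1.1045, 1.8373) x2=(0.6174, 1.0743) x3=(-1.0234, -0.5912) x4=(-0.5530, 0.2635)
step 6: x0=(1.0686, -1.2676) x1=(-1.0792, 1.8550) x2=(0.6163, 1.0570) x3=(-1.0414, -0.5862) x4=(-0.5738, 0.2413)
step 7: x0=(1.0648, -1.2471) x1=(-1.0538, 1.8729) x2=(0.6150, 1.0395) x3=(-1.0591, -0.5809) x4=(-0.5948, 0.2180)
step 8: x0=(1.0610, -1.2265) x1=(-1.0282, 1.8908) x2=(0.6136, 1.0220) x3=(-1.0764, -0.5750) x4=(-0.6162, 0.1935)
step 9: x0=(1.0572, -1.2058) x1=(-1.0026, 1.9088) x2=(0.6119, 1.0044) x3=(-1.0935, -0.5687) x4=(-0.6379, 0.1678)
step 10: x0=(1.0533, -1.1851) x1=(-0.9768, 1.9269) x2=(0.6101, 0.9867) x3=(-1.1102, -0.5618) x4=(-0.6602, 0.1408)
step 11: x0=(1.0494, -1.1642) x1=(-0.9509, 1.9450) x2=(0.6081, 0.9690) x3=(-1.1265, -0.5544) x4=(-0.6832, 0.1124)
step 12: x0=(1.0455, -1.1434) x1=(-0.9248, 1.9631) x2=(0.6060, 0.9512) x3=(-1.1423, -0.5464) x4=(-0.7069, 0.0825)
step 13: x0=(1.0416, -1.1224) x1=(-0.8986, 1.9813) x2=(0.6037, 0.9334) x3=(-1.1577, -0.5378) x4=(-0.7317, 0.0510)
step 0 velocities: v0=(-0.1300, 0.7800) v1=(0.9600, 0.6600) v2=(-0.0000, -0.6500) v3=(-0.7400, 0.1100) v4=(-0.8000, -0.6600)
step 0: KE=1.7945, PE=-1.7177, E=0.0767
step 13 velocities: v0=(-0.1512, 0.8083) v1=(1.0101, 0.6981) v2=(-0.0906, -0.6872) v3=(-0.5814, 0.3464) v4=(-0.9728, -1.2478)
step 13: KE=2.2389, PE=-2.1614, E=0.0775

0.0775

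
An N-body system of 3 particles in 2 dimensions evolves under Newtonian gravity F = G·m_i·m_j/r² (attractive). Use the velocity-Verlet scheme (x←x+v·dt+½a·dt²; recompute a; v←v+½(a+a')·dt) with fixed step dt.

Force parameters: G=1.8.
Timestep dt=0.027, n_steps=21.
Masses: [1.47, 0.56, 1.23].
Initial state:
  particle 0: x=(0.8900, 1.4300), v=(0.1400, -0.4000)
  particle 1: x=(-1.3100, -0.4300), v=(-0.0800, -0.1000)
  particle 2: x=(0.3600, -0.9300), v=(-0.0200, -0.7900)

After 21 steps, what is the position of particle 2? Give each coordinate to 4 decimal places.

step 0: x0=(0.8900, 1.4300) x1=(-1.3100, -0.4300) x2=(0.3600, -0.9300)
step 1: x0=(0.8937, 1.4190) x1=(-1.3118, -0.4327) x2=(0.3594, -0.9511)
step 2: x0=(0.8973, 1.4077) x1=(-1.3130, -0.4354) x2=(0.3586, -0.9719)
step 3: x0=(0.9008, 1.3961) x1=(-1.3134, -0.4381) x2=(0.3577, -0.9922)
step 4: x0=(0.9041, 1.3842) x1=(-1.3132, -0.4409) x2=(0.3566, -1.0122)
step 5: x0=(0.9073, 1.3720) x1=(-1.3123, -0.4436) x2=(0.3553, -1.0318)
step 6: x0=(0.9104, 1.3594) x1=(-1.3108, -0.4464) x2=(0.3540, -1.0510)
step 7: x0=(0.9133, 1.3465) x1=(-1.3085, -0.4492) x2=(0.3524, -1.0698)
step 8: x0=(0.9161, 1.3334) x1=(-1.3056, -0.4520) x2=(0.3507, -1.0882)
step 9: x0=(0.9188, 1.3199) x1=(-1.3021, -0.4549) x2=(0.3489, -1.1062)
step 10: x0=(0.9214, 1.3061) x1=(-1.2979, -0.4578) x2=(0.3469, -1.1239)
step 11: x0=(0.9238, 1.2919) x1=(-1.2930, -0.4608) x2=(0.3448, -1.1411)
step 12: x0=(0.9261, 1.2775) x1=(-1.2875, -0.4638) x2=(0.3425, -1.1580)
step 13: x0=(0.9283, 1.2628) x1=(-1.2813, -0.4668) x2=(0.3401, -1.1745)
step 14: x0=(0.9303, 1.2477) x1=(-1.2744, -0.4699) x2=(0.3376, -1.1905)
step 15: x0=(0.9322, 1.2324) x1=(-1.2669, -0.4731) x2=(0.3349, -1.2062)
step 16: x0=(0.9339, 1.2168) x1=(-1.2586, -0.4763) x2=(0.3320, -1.2215)
step 17: x0=(0.9356, 1.2008) x1=(-1.2498, -0.4796) x2=(0.3290, -1.2364)
step 18: x0=(0.9370, 1.1845) x1=(-1.2402, -0.4830) x2=(0.3259, -1.2509)
step 19: x0=(0.9384, 1.1680) x1=(-1.2300, -0.4864) x2=(0.3226, -1.2650)
step 20: x0=(0.9396, 1.1511) x1=(-1.2191, -0.4899) x2=(0.3192, -1.2787)
step 21: x0=(0.9406, 1.1339) x1=(-1.2074, -0.4936) x2=(0.3157, -1.2920)

(0.3157, -1.2920)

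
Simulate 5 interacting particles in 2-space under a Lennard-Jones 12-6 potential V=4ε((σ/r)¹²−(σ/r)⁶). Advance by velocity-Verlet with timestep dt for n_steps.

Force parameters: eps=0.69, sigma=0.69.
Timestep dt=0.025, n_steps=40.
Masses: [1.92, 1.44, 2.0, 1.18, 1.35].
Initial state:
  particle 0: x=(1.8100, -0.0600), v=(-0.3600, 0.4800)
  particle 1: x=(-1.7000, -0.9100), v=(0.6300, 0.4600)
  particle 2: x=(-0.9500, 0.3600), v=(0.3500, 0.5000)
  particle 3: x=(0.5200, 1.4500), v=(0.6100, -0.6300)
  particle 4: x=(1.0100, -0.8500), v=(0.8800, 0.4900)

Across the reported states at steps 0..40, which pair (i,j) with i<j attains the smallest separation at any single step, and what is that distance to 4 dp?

pair (0,3), distance 0.6606

step 0: x0=(1.8100, -0.0600) x1=(-1.7000, -0.9100) x2=(-0.9500, 0.3600) x3=(0.5200, 1.4500) x4=(1.0100, -0.8500)
step 1: x0=(1.8009, -0.0481) x1=(-1.6842, -0.8985) x2=(-0.9413, 0.3725) x3=(0.5352, 1.4342) x4=(1.0321, -0.8376)
step 2: x0=(1.7916, -0.0363) x1=(-1.6684, -0.8869) x2=(-0.9325, 0.3849) x3=(0.5505, 1.4185) x4=(1.0545, -0.8250)
step 3: x0=(1.7822, -0.0248) x1=(-1.6526, -0.8753) x2=(-0.9238, 0.3974) x3=(0.5657, 1.4027) x4=(1.0771, -0.8121)
step 4: x0=(1.7725, -0.0135) x1=(-1.6368, -0.8636) x2=(-0.9151, 0.4098) x3=(0.5810, 1.3869) x4=(1.1001, -0.7988)
step 5: x0=(1.7625, -0.0025) x1=(-1.6209, -0.8519) x2=(-0.9064, 0.4222) x3=(0.5962, 1.3710) x4=(1.1234, -0.7850)
step 6: x0=(1.7523, 0.0082) x1=(-1.6050, -0.8402) x2=(-0.8977, 0.4345) x3=(0.6114, 1.3552) x4=(1.1471, -0.7709)
step 7: x0=(1.7417, 0.0185) x1=(-1.5891, -0.8284) x2=(-0.8890, 0.4468) x3=(0.6266, 1.3393) x4=(1.1712, -0.7561)
step 8: x0=(1.7309, 0.0283) x1=(-1.5731, -0.8166) x2=(-0.8803, 0.4591) x3=(0.6418, 1.3233) x4=(1.1958, -0.7407)
step 9: x0=(1.7196, 0.0377) x1=(-1.5572, -0.8047) x2=(-0.8716, 0.4714) x3=(0.6571, 1.3074) x4=(1.2209, -0.7246)
step 10: x0=(1.7080, 0.0465) x1=(-1.5412, -0.7927) x2=(-0.8630, 0.4836) x3=(0.6723, 1.2914) x4=(1.2465, -0.7076)
step 11: x0=(1.6959, 0.0546) x1=(-1.5251, -0.7807) x2=(-0.8543, 0.4958) x3=(0.6875, 1.2754) x4=(1.2727, -0.6898)
step 12: x0=(1.6835, 0.0621) x1=(-1.5091, -0.7687) x2=(-0.8456, 0.5079) x3=(0.7027, 1.2593) x4=(1.2995, -0.6709)
step 13: x0=(1.6707, 0.0690) x1=(-1.4930, -0.7566) x2=(-0.8370, 0.5201) x3=(0.7180, 1.2432) x4=(1.3267, -0.6512)
step 14: x0=(1.6577, 0.0755) x1=(-1.4768, -0.7444) x2=(-0.8284, 0.5322) x3=(0.7332, 1.2270) x4=(1.3541, -0.6308)
step 15: x0=(1.6447, 0.0822) x1=(-1.4607, -0.7322) x2=(-0.8197, 0.5442) x3=(0.7485, 1.2108) x4=(1.3815, -0.6106)
step 16: x0=(1.6322, 0.0902) x1=(-1.4445, -0.7200) x2=(-0.8111, 0.5562) x3=(0.7638, 1.1945) x4=(1.4082, -0.5924)
step 17: x0=(1.6207, 0.1015) x1=(-1.4283, -0.7076) x2=(-0.8025, 0.5682) x3=(0.7792, 1.1781) x4=(1.4333, -0.5787)
step 18: x0=(1.6105, 0.1177) x1=(-1.4121, -0.6952) x2=(-0.7939, 0.5802) x3=(0.7945, 1.1616) x4=(1.4566, -0.5718)
step 19: x0=(1.6013, 0.1387) x1=(-1.3958, -0.6828) x2=(-0.7853, 0.5921) x3=(0.8100, 1.1449) x4=(1.4783, -0.5717)
step 20: x0=(1.5926, 0.1628) x1=(-1.3795, -0.6703) x2=(-0.7767, 0.6040) x3=(0.8255, 1.1282) x4=(1.4993, -0.5759)
step 21: x0=(1.5840, 0.1882) x1=(-1.3632, -0.6577) x2=(-0.7681, 0.6158) x3=(0.8411, 1.1112) x4=(1.5201, -0.5819)
step 22: x0=(1.5752, 0.2138) x1=(-1.3468, -0.6451) x2=(-0.7595, 0.6276) x3=(0.8569, 1.0941) x4=(1.5409, -0.5878)
step 23: x0=(1.5663, 0.2390) x1=(-1.3304, -0.6324) x2=(-0.7509, 0.6393) x3=(0.8729, 1.0766) x4=(1.5616, -0.5931)
step 24: x0=(1.5572, 0.2638) x1=(-1.3140, -0.6197) x2=(-0.7423, 0.6510) x3=(0.8892, 1.0587) x4=(1.5824, -0.5973)
step 25: x0=(1.5479, 0.2880) x1=(-1.2976, -0.6068) x2=(-0.7337, 0.6627) x3=(0.9058, 1.0404) x4=(1.6032, -0.6003)
step 26: x0=(1.5384, 0.3119) x1=(-1.2811, -0.5940) x2=(-0.7252, 0.6743) x3=(0.9229, 1.0215) x4=(1.6238, -0.6023)
step 27: x0=(1.5285, 0.3355) x1=(-1.2646, -0.5810) x2=(-0.7166, 0.6858) x3=(0.9407, 1.0018) x4=(1.6444, -0.6033)
step 28: x0=(1.5181, 0.3591) x1=(-1.2480, -0.5679) x2=(-0.7080, 0.6974) x3=(0.9592, 0.9811) x4=(1.6649, -0.6035)
step 29: x0=(1.5073, 0.3828) x1=(-1.2314, -0.5548) x2=(-0.6995, 0.7088) x3=(0.9786, 0.9595) x4=(1.6852, -0.6029)
step 30: x0=(1.4965, 0.4061) x1=(-1.2148, -0.5416) x2=(-0.6910, 0.7202) x3=(0.9981, 0.9377) x4=(1.7054, -0.6017)
step 31: x0=(1.4874, 0.4274) x1=(-1.1982, -0.5284) x2=(-0.6824, 0.7316) x3=(1.0150, 0.9186) x4=(1.7255, -0.5999)
step 32: x0=(1.4852, 0.4412) x1=(-1.1815, -0.5150) x2=(-0.6739, 0.7429) x3=(1.0208, 0.9111) x4=(1.7455, -0.5976)
step 33: x0=(1.4949, 0.4427) x1=(-1.1648, -0.5016) x2=(-0.6654, 0.7541) x3=(1.0072, 0.9231) x4=(1.7653, -0.5948)
step 34: x0=(1.5112, 0.4375) x1=(-1.1480, -0.4881) x2=(-0.6569, 0.7653) x3=(0.9831, 0.9454) x4=(1.7851, -0.5916)
step 35: x0=(1.5290, 0.4307) x1=(-1.1312, -0.4745) x2=(-0.6484, 0.7764) x3=(0.9566, 0.9700) x4=(1.8047, -0.5880)
step 36: x0=(1.5467, 0.4236) x1=(-1.1144, -0.4608) x2=(-0.6398, 0.7875) x3=(0.9304, 0.9943) x4=(1.8242, -0.5839)
step 37: x0=(1.5640, 0.4168) x1=(-1.0975, -0.4470) x2=(-0.6313, 0.7984) x3=(0.9051, 1.0178) x4=(1.8435, -0.5793)
step 38: x0=(1.5807, 0.4101) x1=(-1.0806, -0.4331) x2=(-0.6228, 0.8094) x3=(0.8806, 1.0404) x4=(1.8627, -0.5741)
step 39: x0=(1.5972, 0.4034) x1=(-1.0637, -0.4191) x2=(-0.6143, 0.8202) x3=(0.8568, 1.0623) x4=(1.8817, -0.5685)
step 40: x0=(1.6134, 0.3966) x1=(-1.0467, -0.4050) x2=(-0.6058, 0.8310) x3=(0.8335, 1.0837) x4=(1.9006, -0.5622)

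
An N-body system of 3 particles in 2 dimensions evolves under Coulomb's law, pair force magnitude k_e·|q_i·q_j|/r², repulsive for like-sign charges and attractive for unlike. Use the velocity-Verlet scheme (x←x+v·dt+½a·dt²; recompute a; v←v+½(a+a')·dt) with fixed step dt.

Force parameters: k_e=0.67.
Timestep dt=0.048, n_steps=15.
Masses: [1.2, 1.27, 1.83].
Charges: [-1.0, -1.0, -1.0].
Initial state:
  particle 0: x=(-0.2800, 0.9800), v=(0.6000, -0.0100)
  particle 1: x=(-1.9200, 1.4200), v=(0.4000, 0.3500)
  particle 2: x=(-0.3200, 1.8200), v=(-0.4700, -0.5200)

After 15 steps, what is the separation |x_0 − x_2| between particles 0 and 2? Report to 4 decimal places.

step 0: x0=(-0.2800, 0.9800) x1=(-1.9200, 1.4200) x2=(-0.3200, 1.8200)
step 1: x0=(-0.2509, 0.9786) x1=(-1.9012, 1.4368) x2=(-0.3424, 1.7957)
step 2: x0=(-0.2212, 0.9751) x1=(-1.8833, 1.4536) x2=(-0.3647, 1.7727)
step 3: x0=(-0.1908, 0.9696) x1=(-1.8663, 1.4704) x2=(-0.3868, 1.7510)
step 4: x0=(-0.1595, 0.9621) x1=(-1.8501, 1.4872) x2=(-0.4089, 1.7306)
step 5: x0=(-0.1271, 0.9525) x1=(-1.8350, 1.5041) x2=(-0.4310, 1.7116)
step 6: x0=(-0.0937, 0.9411) x1=(-1.8207, 1.5210) x2=(-0.4532, 1.6938)
step 7: x0=(-0.0591, 0.9278) x1=(-1.8075, 1.5379) x2=(-0.4754, 1.6771)
step 8: x0=(-0.0233, 0.9129) x1=(-1.7952, 1.5548) x2=(-0.4977, 1.6615)
step 9: x0=(0.0137, 0.8965) x1=(-1.7840, 1.5719) x2=(-0.5201, 1.6468)
step 10: x0=(0.0520, 0.8788) x1=(-1.7739, 1.5889) x2=(-0.5426, 1.6330)
step 11: x0=(0.0914, 0.8598) x1=(-1.7648, 1.6061) x2=(-0.5651, 1.6199)
step 12: x0=(0.1319, 0.8397) x1=(-1.7569, 1.6234) x2=(-0.5875, 1.6074)
step 13: x0=(0.1735, 0.8187) x1=(-1.7501, 1.6408) x2=(-0.6098, 1.5955)
step 14: x0=(0.2161, 0.7968) x1=(-1.7445, 1.6583) x2=(-0.6320, 1.5841)
step 15: x0=(0.2597, 0.7742) x1=(-1.7402, 1.6761) x2=(-0.6540, 1.5730)

1.2137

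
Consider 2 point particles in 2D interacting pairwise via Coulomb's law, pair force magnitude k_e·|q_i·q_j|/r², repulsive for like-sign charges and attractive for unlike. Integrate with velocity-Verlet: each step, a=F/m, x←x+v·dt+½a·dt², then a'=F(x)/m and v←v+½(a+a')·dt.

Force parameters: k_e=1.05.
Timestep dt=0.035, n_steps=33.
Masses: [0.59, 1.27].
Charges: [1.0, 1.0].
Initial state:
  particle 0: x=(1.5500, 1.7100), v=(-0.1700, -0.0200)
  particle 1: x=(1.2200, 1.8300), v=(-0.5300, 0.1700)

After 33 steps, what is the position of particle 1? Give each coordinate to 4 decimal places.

step 0: x0=(1.5500, 1.7100) x1=(1.2200, 1.8300)
step 1: x0=(1.5524, 1.7063) x1=(1.1976, 1.8374)
step 2: x0=(1.5690, 1.6973) x1=(1.1685, 1.8472)
step 3: x0=(1.5968, 1.6841) x1=(1.1343, 1.8589)
step 4: x0=(1.6330, 1.6678) x1=(1.0962, 1.8721)
step 5: x0=(1.6753, 1.6491) x1=(1.0552, 1.8864)
step 6: x0=(1.7223, 1.6286) x1=(1.0121, 1.9016)
step 7: x0=(1.7728, 1.6068) x1=(0.9673, 1.9173)
step 8: x0=(1.8260, 1.5840) x1=(0.9213, 1.9336)
step 9: x0=(1.8813, 1.5603) x1=(0.8743, 1.9502)
step 10: x0=(1.9384, 1.5359) x1=(0.8264, 1.9671)
step 11: x0=(1.9970, 1.5110) x1=(0.7779, 1.9843)
step 12: x0=(2.0567, 1.4856) x1=(0.7288, 2.0017)
step 13: x0=(2.1174, 1.4598) x1=(0.6793, 2.0193)
step 14: x0=(2.1790, 1.4337) x1=(0.6294, 2.0371)
step 15: x0=(2.2413, 1.4073) x1=(0.5791, 2.0550)
step 16: x0=(2.3042, 1.3807) x1=(0.5286, 2.0730)
step 17: x0=(2.3678, 1.3538) x1=(0.4778, 2.0911)
step 18: x0=(2.4318, 1.3268) x1=(0.4267, 2.1093)
step 19: x0=(2.4962, 1.2996) x1=(0.3755, 2.1275)
step 20: x0=(2.5610, 1.2722) x1=(0.3240, 2.1459)
step 21: x0=(2.6262, 1.2447) x1=(0.2724, 2.1643)
step 22: x0=(2.6917, 1.2170) x1=(0.2207, 2.1828)
step 23: x0=(2.7575, 1.1893) x1=(0.1688, 2.2013)
step 24: x0=(2.8236, 1.1614) x1=(0.1168, 2.2198)
step 25: x0=(2.8899, 1.1335) x1=(0.0647, 2.2384)
step 26: x0=(2.9564, 1.1055) x1=(0.0125, 2.2571)
step 27: x0=(3.0231, 1.0774) x1=(-0.0398, 2.2758)
step 28: x0=(3.0900, 1.0492) x1=(-0.0922, 2.2945)
step 29: x0=(3.1571, 1.0209) x1=(-0.1447, 2.3132)
step 30: x0=(3.2243, 0.9926) x1=(-0.1973, 2.3320)
step 31: x0=(3.2917, 0.9642) x1=(-0.2499, 2.3508)
step 32: x0=(3.3592, 0.9358) x1=(-0.3026, 2.3697)
step 33: x0=(3.4269, 0.9073) x1=(-0.3553, 2.3885)

(-0.3553, 2.3885)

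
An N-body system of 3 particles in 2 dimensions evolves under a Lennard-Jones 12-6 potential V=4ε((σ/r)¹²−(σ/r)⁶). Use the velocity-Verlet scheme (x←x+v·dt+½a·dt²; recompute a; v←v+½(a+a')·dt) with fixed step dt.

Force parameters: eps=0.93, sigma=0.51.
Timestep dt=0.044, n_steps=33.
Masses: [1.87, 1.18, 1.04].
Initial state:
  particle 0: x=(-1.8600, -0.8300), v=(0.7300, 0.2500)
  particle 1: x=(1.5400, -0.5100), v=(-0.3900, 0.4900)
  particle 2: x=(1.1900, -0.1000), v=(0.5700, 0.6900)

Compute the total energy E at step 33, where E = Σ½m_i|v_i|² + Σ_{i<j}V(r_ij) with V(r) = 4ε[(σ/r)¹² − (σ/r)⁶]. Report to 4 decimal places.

step 0: x0=(-1.8600, -0.8300) x1=(1.5400, -0.5100) x2=(1.1900, -0.1000)
step 1: x0=(-1.8279, -0.8190) x1=(1.5297, -0.4965) x2=(1.2073, -0.0605)
step 2: x0=(-1.7958, -0.8080) x1=(1.5301, -0.4974) x2=(1.2124, -0.0046)
step 3: x0=(-1.7636, -0.7970) x1=(1.5285, -0.4953) x2=(1.2198, 0.0478)
step 4: x0=(-1.7315, -0.7860) x1=(1.5235, -0.4871) x2=(1.2312, 0.0933)
step 5: x0=(-1.6994, -0.7750) x1=(1.5153, -0.4726) x2=(1.2461, 0.1316)
step 6: x0=(-1.6673, -0.7640) x1=(1.5043, -0.4519) x2=(1.2641, 0.1630)
step 7: x0=(-1.6352, -0.7530) x1=(1.4909, -0.4249) x2=(1.2850, 0.1872)
step 8: x0=(-1.6030, -0.7420) x1=(1.4752, -0.3912) x2=(1.3084, 0.2038)
step 9: x0=(-1.5709, -0.7310) x1=(1.4577, -0.3509) x2=(1.3339, 0.2128)
step 10: x0=(-1.5388, -0.7200) x1=(1.4398, -0.3091) x2=(1.3598, 0.2203)
step 11: x0=(-1.5067, -0.7090) x1=(1.4257, -0.2923) x2=(1.3813, 0.2560)
step 12: x0=(-1.4745, -0.6980) x1=(1.4126, -0.2868) x2=(1.4019, 0.3047)
step 13: x0=(-1.4424, -0.6870) x1=(1.3993, -0.2768) x2=(1.4225, 0.3481)
step 14: x0=(-1.4103, -0.6760) x1=(1.3863, -0.2597) x2=(1.4428, 0.3835)
step 15: x0=(-1.3782, -0.6650) x1=(1.3740, -0.2356) x2=(1.4625, 0.4109)
step 16: x0=(-1.3460, -0.6540) x1=(1.3625, -0.2045) x2=(1.4810, 0.4305)
step 17: x0=(-1.3139, -0.6430) x1=(1.3524, -0.1665) x2=(1.4981, 0.4422)
step 18: x0=(-1.2818, -0.6320) x1=(1.3440, -0.1216) x2=(1.5133, 0.4461)
step 19: x0=(-1.2497, -0.6210) x1=(1.3368, -0.0722) x2=(1.5270, 0.4449)
step 20: x0=(-1.2175, -0.6100) x1=(1.3259, -0.0329) x2=(1.5450, 0.4552)
step 21: x0=(-1.1854, -0.5990) x1=(1.3045, -0.0172) x2=(1.5749, 0.4921)
step 22: x0=(-1.1533, -0.5880) x1=(1.2837, -0.0003) x2=(1.6041, 0.5278)
step 23: x0=(-1.1212, -0.5770) x1=(1.2665, 0.0225) x2=(1.6292, 0.5567)
step 24: x0=(-1.0890, -0.5660) x1=(1.2532, 0.0511) x2=(1.6499, 0.5791)
step 25: x0=(-1.0569, -0.5550) x1=(1.2440, 0.0851) x2=(1.6659, 0.5953)
step 26: x0=(-1.0248, -0.5440) x1=(1.2391, 0.1244) x2=(1.6771, 0.6056)
step 27: x0=(-0.9926, -0.5330) x1=(1.2389, 0.1688) x2=(1.6829, 0.6100)
step 28: x0=(-0.9605, -0.5220) x1=(1.2437, 0.2182) x2=(1.6830, 0.6088)
step 29: x0=(-0.9284, -0.5110) x1=(1.2515, 0.2702) x2=(1.6798, 0.6046)
step 30: x0=(-0.8962, -0.5000) x1=(1.2459, 0.3118) x2=(1.6917, 0.6122)
step 31: x0=(-0.8641, -0.4890) x1=(1.2214, 0.3406) x2=(1.7250, 0.6342)
step 32: x0=(-0.8319, -0.4779) x1=(1.1995, 0.3710) x2=(1.7555, 0.6546)
step 33: x0=(-0.7998, -0.4669) x1=(1.1839, 0.4046) x2=(1.7788, 0.6714)
step 0 velocities: v0=(0.7300, 0.2500) v1=(-0.3900, 0.4900) v2=(0.5700, 0.6900)
step 0: KE=1.2046, PE=-0.7549, E=0.4497
step 33 velocities: v0=(0.7305, 0.2502) v1=(-0.2833, 0.7950) v2=(0.4480, 0.3436)
step 33: KE=1.1435, PE=-0.6576, E=0.4860

0.4860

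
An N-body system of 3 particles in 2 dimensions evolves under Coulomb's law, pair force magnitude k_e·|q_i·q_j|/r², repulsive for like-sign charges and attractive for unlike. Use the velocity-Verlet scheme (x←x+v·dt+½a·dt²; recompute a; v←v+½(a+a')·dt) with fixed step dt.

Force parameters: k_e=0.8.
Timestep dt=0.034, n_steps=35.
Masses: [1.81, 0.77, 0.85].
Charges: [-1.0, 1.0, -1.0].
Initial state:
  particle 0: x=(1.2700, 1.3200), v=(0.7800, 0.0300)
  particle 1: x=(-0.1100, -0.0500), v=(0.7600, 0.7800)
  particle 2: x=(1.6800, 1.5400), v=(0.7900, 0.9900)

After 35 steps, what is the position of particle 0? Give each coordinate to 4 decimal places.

(1.6839, 0.9611)

step 0: x0=(1.2700, 1.3200) x1=(-0.1100, -0.0500) x2=(1.6800, 1.5400)
step 1: x0=(1.2954, 1.3204) x1=(-0.0840, -0.0233) x2=(1.7090, 1.5748)
step 2: x0=(1.3189, 1.3196) x1=(-0.0576, 0.0038) x2=(1.7418, 1.6119)
step 3: x0=(1.3407, 1.3176) x1=(-0.0307, 0.0312) x2=(1.7778, 1.6512)
step 4: x0=(1.3611, 1.3144) x1=(-0.0035, 0.0590) x2=(1.8166, 1.6925)
step 5: x0=(1.3802, 1.3103) x1=(0.0241, 0.0872) x2=(1.8576, 1.7357)
step 6: x0=(1.3982, 1.3052) x1=(0.0521, 0.1157) x2=(1.9005, 1.7806)
step 7: x0=(1.4154, 1.2992) x1=(0.0806, 0.1446) x2=(1.9449, 1.8269)
step 8: x0=(1.4318, 1.2925) x1=(0.1095, 0.1739) x2=(1.9905, 1.8745)
step 9: x0=(1.4475, 1.2852) x1=(0.1388, 0.2036) x2=(2.0372, 1.9231)
step 10: x0=(1.4627, 1.2772) x1=(0.1686, 0.2337) x2=(2.0847, 1.9727)
step 11: x0=(1.4773, 1.2686) x1=(0.1988, 0.2642) x2=(2.1330, 2.0232)
step 12: x0=(1.4914, 1.2596) x1=(0.2296, 0.2950) x2=(2.1818, 2.0743)
step 13: x0=(1.5050, 1.2501) x1=(0.2608, 0.3263) x2=(2.2312, 2.1261)
step 14: x0=(1.5183, 1.2402) x1=(0.2926, 0.3580) x2=(2.2809, 2.1784)
step 15: x0=(1.5311, 1.2298) x1=(0.3250, 0.3901) x2=(2.3311, 2.2312)
step 16: x0=(1.5436, 1.2191) x1=(0.3579, 0.4226) x2=(2.3815, 2.2844)
step 17: x0=(1.5556, 1.2080) x1=(0.3914, 0.4556) x2=(2.4322, 2.3380)
step 18: x0=(1.5673, 1.1966) x1=(0.4255, 0.4890) x2=(2.4831, 2.3919)
step 19: x0=(1.5786, 1.1849) x1=(0.4603, 0.5228) x2=(2.5342, 2.4461)
step 20: x0=(1.5896, 1.1728) x1=(0.4959, 0.5572) x2=(2.5855, 2.5005)
step 21: x0=(1.6001, 1.1604) x1=(0.5322, 0.5920) x2=(2.6369, 2.5552)
step 22: x0=(1.6102, 1.1478) x1=(0.5694, 0.6273) x2=(2.6884, 2.6100)
step 23: x0=(1.6199, 1.1348) x1=(0.6074, 0.6630) x2=(2.7400, 2.6651)
step 24: x0=(1.6292, 1.1216) x1=(0.6464, 0.6993) x2=(2.7917, 2.7203)
step 25: x0=(1.6379, 1.1080) x1=(0.6865, 0.7361) x2=(2.8435, 2.7756)
step 26: x0=(1.6461, 1.0942) x1=(0.7278, 0.7734) x2=(2.8953, 2.8311)
step 27: x0=(1.6538, 1.0801) x1=(0.7704, 0.8112) x2=(2.9472, 2.8867)
step 28: x0=(1.6608, 1.0658) x1=(0.8144, 0.8496) x2=(2.9992, 2.9423)
step 29: x0=(1.6671, 1.0512) x1=(0.8600, 0.8884) x2=(3.0511, 2.9981)
step 30: x0=(1.6726, 1.0364) x1=(0.9074, 0.9276) x2=(3.1031, 3.0539)
step 31: x0=(1.6773, 1.0214) x1=(0.9570, 0.9672) x2=(3.1552, 3.1098)
step 32: x0=(1.6809, 1.0063) x1=(1.0089, 1.0071) x2=(3.2072, 3.1658)
step 33: x0=(1.6833, 0.9911) x1=(1.0635, 1.0470) x2=(3.2592, 3.2217)
step 34: x0=(1.6844, 0.9760) x1=(1.1214, 1.0868) x2=(3.3113, 3.2778)
step 35: x0=(1.6839, 0.9611) x1=(1.1829, 1.1260) x2=(3.3633, 3.3338)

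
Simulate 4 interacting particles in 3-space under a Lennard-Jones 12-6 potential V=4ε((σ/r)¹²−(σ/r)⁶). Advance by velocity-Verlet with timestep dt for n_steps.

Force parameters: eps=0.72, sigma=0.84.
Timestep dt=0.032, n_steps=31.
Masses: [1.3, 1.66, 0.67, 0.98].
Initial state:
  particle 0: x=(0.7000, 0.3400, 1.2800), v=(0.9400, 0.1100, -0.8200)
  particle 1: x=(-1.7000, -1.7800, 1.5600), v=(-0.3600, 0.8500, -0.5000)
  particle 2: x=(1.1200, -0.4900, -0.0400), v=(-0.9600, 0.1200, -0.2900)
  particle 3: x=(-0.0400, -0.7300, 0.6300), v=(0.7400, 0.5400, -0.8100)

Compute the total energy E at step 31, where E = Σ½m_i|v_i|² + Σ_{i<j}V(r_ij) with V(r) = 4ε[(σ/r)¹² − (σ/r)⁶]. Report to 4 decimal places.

step 0: x0=(0.7000, 0.3400, 1.2800) x1=(-1.7000, -1.7800, 1.5600) x2=(1.1200, -0.4900, -0.0400) x3=(-0.0400, -0.7300, 0.6300)
step 1: x0=(0.7300, 0.3434, 1.2536) x1=(-1.7115, -1.7528, 1.5440) x2=(1.0888, -0.4862, -0.0489) x3=(-0.0159, -0.7125, 0.6040)
step 2: x0=(0.7599, 0.3464, 1.2269) x1=(-1.7230, -1.7256, 1.5280) x2=(1.0565, -0.4824, -0.0569) x3=(0.0090, -0.6946, 0.5778)
step 3: x0=(0.7897, 0.3490, 1.1999) x1=(-1.7345, -1.6984, 1.5120) x2=(1.0228, -0.4786, -0.0638) x3=(0.0352, -0.6761, 0.5513)
step 4: x0=(0.8192, 0.3513, 1.1726) x1=(-1.7460, -1.6711, 1.4959) x2=(0.9871, -0.4750, -0.0691) x3=(0.0628, -0.6571, 0.5242)
step 5: x0=(0.8487, 0.3532, 1.1448) x1=(-1.7574, -1.6439, 1.4799) x2=(0.9491, -0.4716, -0.0726) x3=(0.0923, -0.6374, 0.4963)
step 6: x0=(0.8779, 0.3546, 1.1167) x1=(-1.7689, -1.6167, 1.4639) x2=(0.9085, -0.4683, -0.0738) x3=(0.1237, -0.6170, 0.4675)
step 7: x0=(0.9069, 0.3555, 1.0880) x1=(-1.7804, -1.5894, 1.4479) x2=(0.8667, -0.4649, -0.0737) x3=(0.1564, -0.5960, 0.4384)
step 8: x0=(0.9356, 0.3559, 1.0589) x1=(-1.7918, -1.5622, 1.4318) x2=(0.8328, -0.4596, -0.0787) x3=(0.1839, -0.5756, 0.4136)
step 9: x0=(0.9640, 0.3557, 1.0291) x1=(-1.8032, -1.5349, 1.4158) x2=(0.8353, -0.4474, -0.1106) x3=(0.1869, -0.5593, 0.4078)
step 10: x0=(0.9921, 0.3549, 0.9988) x1=(-1.8147, -1.5077, 1.3997) x2=(0.8634, -0.4303, -0.1624) x3=(0.1728, -0.5454, 0.4164)
step 11: x0=(1.0198, 0.3536, 0.9680) x1=(-1.8261, -1.4804, 1.3837) x2=(0.8951, -0.4122, -0.2165) x3=(0.1567, -0.5316, 0.4273)
step 12: x0=(1.0472, 0.3517, 0.9366) x1=(-1.8375, -1.4532, 1.3676) x2=(0.9251, -0.3940, -0.2683) x3=(0.1424, -0.5170, 0.4374)
step 13: x0=(1.0742, 0.3493, 0.9047) x1=(-1.8489, -1.4259, 1.3516) x2=(0.9528, -0.3758, -0.3174) x3=(0.1300, -0.5018, 0.4463)
step 14: x0=(1.1008, 0.3464, 0.8723) x1=(-1.8603, -1.3986, 1.3355) x2=(0.9786, -0.3575, -0.3642) x3=(0.1194, -0.4860, 0.4543)
step 15: x0=(1.1270, 0.3430, 0.8395) x1=(-1.8717, -1.3714, 1.3194) x2=(1.0031, -0.3390, -0.4090) x3=(0.1103, -0.4696, 0.4615)
step 16: x0=(1.1528, 0.3391, 0.8062) x1=(-1.8830, -1.3441, 1.3034) x2=(1.0265, -0.3205, -0.4520) x3=(0.1024, -0.4527, 0.4682)
step 17: x0=(1.1782, 0.3347, 0.7724) x1=(-1.8944, -1.3168, 1.2873) x2=(1.0491, -0.3017, -0.4936) x3=(0.0956, -0.4354, 0.4744)
step 18: x0=(1.2031, 0.3299, 0.7382) x1=(-1.9058, -1.2895, 1.2712) x2=(1.0711, -0.2826, -0.5339) x3=(0.0898, -0.4176, 0.4804)
step 19: x0=(1.2276, 0.3247, 0.7036) x1=(-1.9171, -1.2622, 1.2551) x2=(1.0927, -0.2633, -0.5730) x3=(0.0848, -0.3994, 0.4861)
step 20: x0=(1.2517, 0.3191, 0.6686) x1=(-1.9284, -1.2349, 1.2390) x2=(1.1139, -0.2438, -0.6110) x3=(0.0805, -0.3809, 0.4916)
step 21: x0=(1.2754, 0.3131, 0.6331) x1=(-1.9398, -1.2076, 1.2229) x2=(1.1349, -0.2240, -0.6479) x3=(0.0771, -0.3620, 0.4970)
step 22: x0=(1.2986, 0.3067, 0.5972) x1=(-1.9511, -1.1803, 1.2068) x2=(1.1558, -0.2039, -0.6839) x3=(0.0742, -0.3429, 0.5023)
step 23: x0=(1.3214, 0.2999, 0.5609) x1=(-1.9624, -1.1530, 1.1907) x2=(1.1765, -0.1835, -0.7188) x3=(0.0721, -0.3234, 0.5074)
step 24: x0=(1.3438, 0.2928, 0.5241) x1=(-1.9737, -1.1257, 1.1746) x2=(1.1971, -0.1629, -0.7526) x3=(0.0705, -0.3037, 0.5125)
step 25: x0=(1.3658, 0.2853, 0.4869) x1=(-1.9850, -1.0984, 1.1585) x2=(1.2177, -0.1419, -0.7854) x3=(0.0694, -0.2838, 0.5174)
step 26: x0=(1.3873, 0.2775, 0.4492) x1=(-1.9962, -1.0711, 1.1424) x2=(1.2382, -0.1207, -0.8172) x3=(0.0690, -0.2637, 0.5222)
step 27: x0=(1.4085, 0.2695, 0.4110) x1=(-2.0075, -1.0437, 1.1263) x2=(1.2588, -0.0991, -0.8478) x3=(0.0690, -0.2433, 0.5270)
step 28: x0=(1.4292, 0.2611, 0.3722) x1=(-2.0188, -1.0164, 1.1102) x2=(1.2794, -0.0772, -0.8772) x3=(0.0694, -0.2228, 0.5316)
step 29: x0=(1.4496, 0.2525, 0.3329) x1=(-2.0300, -0.9891, 1.0941) x2=(1.3001, -0.0550, -0.9053) x3=(0.0704, -0.2022, 0.5361)
step 30: x0=(1.4697, 0.2436, 0.2929) x1=(-2.0412, -0.9617, 1.0780) x2=(1.3209, -0.0325, -0.9321) x3=(0.0717, -0.1814, 0.5405)
step 31: x0=(1.4893, 0.2344, 0.2523) x1=(-2.0525, -0.9344, 1.0619) x2=(1.3418, -0.0097, -0.9573) x3=(0.0734, -0.1606, 0.5449)
step 0 velocities: v0=(0.9400, 0.1100, -0.8200) v1=(-0.3600, 0.8500, -0.5000) v2=(-0.9600, 0.1200, -0.2900) v3=(0.7400, 0.5400, -0.8100)
step 0: KE=3.0084, PE=-0.3204, E=2.6881
step 31 velocities: v0=(0.6091, -0.2895, -1.2826) v1=(-0.3506, 0.8544, -0.5038) v2=(0.6552, 0.7183, -0.7626) v3=(0.0588, 0.6534, 0.1333)
step 31: KE=3.0146, PE=-0.3591, E=2.6555

2.6555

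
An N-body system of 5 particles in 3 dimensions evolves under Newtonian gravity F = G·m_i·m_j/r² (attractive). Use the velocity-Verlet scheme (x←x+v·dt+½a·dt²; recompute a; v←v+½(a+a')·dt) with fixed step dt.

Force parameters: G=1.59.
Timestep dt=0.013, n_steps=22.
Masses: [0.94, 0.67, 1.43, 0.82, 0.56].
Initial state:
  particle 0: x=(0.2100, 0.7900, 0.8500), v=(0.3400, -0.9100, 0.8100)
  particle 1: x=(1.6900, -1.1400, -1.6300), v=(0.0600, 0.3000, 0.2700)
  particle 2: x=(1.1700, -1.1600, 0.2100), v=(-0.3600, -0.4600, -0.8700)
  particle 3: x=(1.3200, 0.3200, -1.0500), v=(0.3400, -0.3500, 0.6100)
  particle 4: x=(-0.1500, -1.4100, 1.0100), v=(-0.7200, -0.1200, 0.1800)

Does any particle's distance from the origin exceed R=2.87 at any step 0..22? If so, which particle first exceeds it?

step 0: x0=(0.2100, 0.7900, 0.8500) x1=(1.6900, -1.1400, -1.6300) x2=(1.1700, -1.1600, 0.2100) x3=(1.3200, 0.3200, -1.0500) x4=(-0.1500, -1.4100, 1.0100)
step 1: x0=(0.2144, 0.7781, 0.8605) x1=(1.6907, -1.1361, -1.6264) x2=(1.1653, -1.1659, 0.1987) x3=(1.3244, 0.3154, -1.0420) x4=(-0.1593, -1.4115, 1.0123)
step 2: x0=(0.2189, 0.7661, 0.8709) x1=(1.6914, -1.1320, -1.6227) x2=(1.1605, -1.1718, 0.1873) x3=(1.3288, 0.3106, -1.0340) x4=(-0.1684, -1.4129, 1.0145)
step 3: x0=(0.2235, 0.7540, 0.8813) x1=(1.6920, -1.1279, -1.6188) x2=(1.1557, -1.1776, 0.1759) x3=(1.3331, 0.3057, -1.0258) x4=(-0.1774, -1.4143, 1.0165)
step 4: x0=(0.2281, 0.7418, 0.8916) x1=(1.6926, -1.1237, -1.6147) x2=(1.1509, -1.1833, 0.1644) x3=(1.3375, 0.3007, -1.0175) x4=(-0.1862, -1.4155, 1.0185)
step 5: x0=(0.2328, 0.7295, 0.9018) x1=(1.6931, -1.1194, -1.6104) x2=(1.1459, -1.1889, 0.1530) x3=(1.3418, 0.2955, -1.0092) x4=(-0.1948, -1.4167, 1.0203)
step 6: x0=(0.2375, 0.7170, 0.9120) x1=(1.6935, -1.1151, -1.6060) x2=(1.1410, -1.1944, 0.1414) x3=(1.3461, 0.2901, -1.0008) x4=(-0.2033, -1.4178, 1.0220)
step 7: x0=(0.2423, 0.7045, 0.9220) x1=(1.6938, -1.1106, -1.6014) x2=(1.1360, -1.1999, 0.1299) x3=(1.3503, 0.2847, -0.9922) x4=(-0.2116, -1.4188, 1.0236)
step 8: x0=(0.2471, 0.6918, 0.9320) x1=(1.6941, -1.1061, -1.5967) x2=(1.1309, -1.2053, 0.1182) x3=(1.3545, 0.2790, -0.9836) x4=(-0.2198, -1.4197, 1.0251)
step 9: x0=(0.2519, 0.6790, 0.9420) x1=(1.6943, -1.1014, -1.5918) x2=(1.1259, -1.2105, 0.1066) x3=(1.3587, 0.2732, -0.9749) x4=(-0.2279, -1.4205, 1.0265)
step 10: x0=(0.2569, 0.6661, 0.9518) x1=(1.6944, -1.0967, -1.5867) x2=(1.1207, -1.2157, 0.0949) x3=(1.3629, 0.2673, -0.9661) x4=(-0.2357, -1.4212, 1.0278)
step 11: x0=(0.2618, 0.6531, 0.9616) x1=(1.6944, -1.0919, -1.5814) x2=(1.1156, -1.2208, 0.0832) x3=(1.3670, 0.2612, -0.9572) x4=(-0.2435, -1.4219, 1.0290)
step 12: x0=(0.2668, 0.6400, 0.9713) x1=(1.6944, -1.0870, -1.5759) x2=(1.1104, -1.2258, 0.0714) x3=(1.3711, 0.2549, -0.9483) x4=(-0.2511, -1.4224, 1.0300)
step 13: x0=(0.2719, 0.6268, 0.9809) x1=(1.6942, -1.0821, -1.5703) x2=(1.1052, -1.2307, 0.0596) x3=(1.3752, 0.2484, -0.9392) x4=(-0.2585, -1.4229, 1.0310)
step 14: x0=(0.2770, 0.6134, 0.9904) x1=(1.6940, -1.0770, -1.5644) x2=(1.0999, -1.2355, 0.0477) x3=(1.3792, 0.2418, -0.9301) x4=(-0.2658, -1.4233, 1.0318)
step 15: x0=(0.2822, 0.6000, 0.9999) x1=(1.6938, -1.0719, -1.5584) x2=(1.0946, -1.2402, 0.0358) x3=(1.3832, 0.2351, -0.9208) x4=(-0.2730, -1.4236, 1.0325)
step 16: x0=(0.2874, 0.5864, 1.0093) x1=(1.6934, -1.0667, -1.5522) x2=(1.0893, -1.2448, 0.0239) x3=(1.3872, 0.2281, -0.9115) x4=(-0.2800, -1.4238, 1.0332)
step 17: x0=(0.2927, 0.5728, 1.0186) x1=(1.6929, -1.0614, -1.5457) x2=(1.0839, -1.2493, 0.0119) x3=(1.3911, 0.2210, -0.9022) x4=(-0.2868, -1.4240, 1.0337)
step 18: x0=(0.2980, 0.5590, 1.0278) x1=(1.6924, -1.0560, -1.5391) x2=(1.0786, -1.2537, -0.0001) x3=(1.3950, 0.2137, -0.8927) x4=(-0.2935, -1.4240, 1.0341)
step 19: x0=(0.3033, 0.5451, 1.0369) x1=(1.6917, -1.0505, -1.5323) x2=(1.0732, -1.2580, -0.0122) x3=(1.3988, 0.2062, -0.8831) x4=(-0.3001, -1.4240, 1.0344)
step 20: x0=(0.3087, 0.5311, 1.0459) x1=(1.6910, -1.0450, -1.5253) x2=(1.0678, -1.2622, -0.0243) x3=(1.4026, 0.1985, -0.8735) x4=(-0.3065, -1.4239, 1.0346)
step 21: x0=(0.3141, 0.5170, 1.0549) x1=(1.6902, -1.0393, -1.5180) x2=(1.0624, -1.2663, -0.0365) x3=(1.4064, 0.1907, -0.8638) x4=(-0.3128, -1.4237, 1.0347)
step 22: x0=(0.3196, 0.5027, 1.0637) x1=(1.6893, -1.0336, -1.5106) x2=(1.0569, -1.2703, -0.0487) x3=(1.4101, 0.1826, -0.8540) x4=(-0.3190, -1.4234, 1.0347)

no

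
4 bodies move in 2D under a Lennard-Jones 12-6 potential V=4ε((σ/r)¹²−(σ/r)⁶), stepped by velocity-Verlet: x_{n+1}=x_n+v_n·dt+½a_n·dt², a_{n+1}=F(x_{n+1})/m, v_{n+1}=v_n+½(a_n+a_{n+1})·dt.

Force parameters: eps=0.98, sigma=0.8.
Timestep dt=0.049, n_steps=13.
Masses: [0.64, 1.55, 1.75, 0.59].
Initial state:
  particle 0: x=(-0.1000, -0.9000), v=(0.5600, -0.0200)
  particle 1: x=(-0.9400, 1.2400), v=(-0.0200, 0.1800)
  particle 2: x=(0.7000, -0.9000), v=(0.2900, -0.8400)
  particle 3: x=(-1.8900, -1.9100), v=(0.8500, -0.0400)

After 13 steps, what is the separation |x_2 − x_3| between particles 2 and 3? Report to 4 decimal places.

2.4191

step 0: x0=(-0.1000, -0.9000) x1=(-0.9400, 1.2400) x2=(0.7000, -0.9000) x3=(-1.8900, -1.9100)
step 1: x0=(-0.1278, -0.9010) x1=(-0.9410, 1.2488) x2=(0.7344, -0.9412) x3=(-1.8483, -1.9119)
step 2: x0=(-0.1731, -0.9012) x1=(-0.9419, 1.2576) x2=(0.7751, -0.9826) x3=(-1.8063, -1.9137)
step 3: x0=(-0.2091, -0.9023) x1=(-0.9429, 1.2663) x2=(0.8123, -1.0238) x3=(-1.7642, -1.9154)
step 4: x0=(-0.2348, -0.9047) x1=(-0.9438, 1.2750) x2=(0.8456, -1.0644) x3=(-1.7217, -1.9168)
step 5: x0=(-0.2524, -0.9086) x1=(-0.9447, 1.2837) x2=(0.8758, -1.1047) x3=(-1.6789, -1.9180)
step 6: x0=(-0.2635, -0.9138) x1=(-0.9456, 1.2923) x2=(0.9036, -1.1445) x3=(-1.6357, -1.9190)
step 7: x0=(-0.2697, -0.9203) x1=(-0.9465, 1.3009) x2=(0.9293, -1.1839) x3=(-1.5919, -1.9195)
step 8: x0=(-0.2718, -0.9282) x1=(-0.9474, 1.3095) x2=(0.9533, -1.2229) x3=(-1.5476, -1.9196)
step 9: x0=(-0.2707, -0.9375) x1=(-0.9483, 1.3180) x2=(0.9759, -1.2616) x3=(-1.5025, -1.9192)
step 10: x0=(-0.2669, -0.9481) x1=(-0.9492, 1.3265) x2=(0.9973, -1.3000) x3=(-1.4566, -1.9181)
step 11: x0=(-0.2611, -0.9603) x1=(-0.9501, 1.3350) x2=(1.0175, -1.3380) x3=(-1.4098, -1.9163)
step 12: x0=(-0.2536, -0.9740) x1=(-0.9509, 1.3435) x2=(1.0368, -1.3758) x3=(-1.3618, -1.9135)
step 13: x0=(-0.2449, -0.9894) x1=(-0.9518, 1.3519) x2=(1.0551, -1.4133) x3=(-1.3125, -1.9096)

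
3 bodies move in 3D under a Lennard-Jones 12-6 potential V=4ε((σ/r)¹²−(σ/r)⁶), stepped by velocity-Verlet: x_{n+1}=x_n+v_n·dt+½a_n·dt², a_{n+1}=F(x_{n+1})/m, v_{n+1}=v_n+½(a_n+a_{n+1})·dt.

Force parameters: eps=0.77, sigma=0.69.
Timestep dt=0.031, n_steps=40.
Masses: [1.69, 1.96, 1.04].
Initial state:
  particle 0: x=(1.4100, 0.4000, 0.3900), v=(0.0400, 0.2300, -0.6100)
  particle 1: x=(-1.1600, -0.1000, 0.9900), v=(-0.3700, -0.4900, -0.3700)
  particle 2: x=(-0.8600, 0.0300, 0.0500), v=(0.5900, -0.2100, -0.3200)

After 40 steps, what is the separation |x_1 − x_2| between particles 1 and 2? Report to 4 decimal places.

0.9575

step 0: x0=(1.4100, 0.4000, 0.3900) x1=(-1.1600, -0.1000, 0.9900) x2=(-0.8600, 0.0300, 0.0500)
step 1: x0=(1.4112, 0.4071, 0.3711) x1=(-1.1714, -0.1151, 0.9782) x2=(-0.8419, 0.0234, 0.0408)
step 2: x0=(1.4125, 0.4143, 0.3522) x1=(-1.1825, -0.1302, 0.9656) x2=(-0.8243, 0.0166, 0.0329)
step 3: x0=(1.4137, 0.4214, 0.3333) x1=(-1.1933, -0.1451, 0.9524) x2=(-0.8072, 0.0096, 0.0263)
step 4: x0=(1.4149, 0.4285, 0.3144) x1=(-1.2039, -0.1599, 0.9385) x2=(-0.7906, 0.0024, 0.0209)
step 5: x0=(1.4161, 0.4356, 0.2954) x1=(-1.2142, -0.1746, 0.9240) x2=(-0.7745, -0.0050, 0.0166)
step 6: x0=(1.4174, 0.4428, 0.2765) x1=(-1.2242, -0.1892, 0.9090) x2=(-0.7589, -0.0126, 0.0135)
step 7: x0=(1.4186, 0.4499, 0.2576) x1=(-1.2339, -0.2037, 0.8933) x2=(-0.7439, -0.0205, 0.0115)
step 8: x0=(1.4198, 0.4570, 0.2387) x1=(-1.2432, -0.2181, 0.8770) x2=(-0.7295, -0.0285, 0.0106)
step 9: x0=(1.4210, 0.4641, 0.2198) x1=(-1.2523, -0.2323, 0.8602) x2=(-0.7157, -0.0368, 0.0108)
step 10: x0=(1.4222, 0.4713, 0.2009) x1=(-1.2610, -0.2464, 0.8428) x2=(-0.7026, -0.0454, 0.0120)
step 11: x0=(1.4234, 0.4784, 0.1820) x1=(-1.2693, -0.2604, 0.8249) x2=(-0.6902, -0.0541, 0.0142)
step 12: x0=(1.4246, 0.4855, 0.1631) x1=(-1.2772, -0.2742, 0.8064) x2=(-0.6785, -0.0632, 0.0176)
step 13: x0=(1.4257, 0.4926, 0.1441) x1=(-1.2847, -0.2879, 0.7874) x2=(-0.6677, -0.0725, 0.0219)
step 14: x0=(1.4269, 0.4997, 0.1252) x1=(-1.2917, -0.3014, 0.7678) x2=(-0.6576, -0.0821, 0.0273)
step 15: x0=(1.4281, 0.5068, 0.1063) x1=(-1.2982, -0.3148, 0.7476) x2=(-0.6485, -0.0921, 0.0338)
step 16: x0=(1.4292, 0.5140, 0.0874) x1=(-1.3043, -0.3280, 0.7268) x2=(-0.6404, -0.1024, 0.0414)
step 17: x0=(1.4304, 0.5211, 0.0685) x1=(-1.3097, -0.3409, 0.7055) x2=(-0.6333, -0.1130, 0.0502)
step 18: x0=(1.4316, 0.5282, 0.0496) x1=(-1.3145, -0.3537, 0.6835) x2=(-0.6274, -0.1241, 0.0600)
step 19: x0=(1.4327, 0.5353, 0.0307) x1=(-1.3186, -0.3662, 0.6609) x2=(-0.6229, -0.1355, 0.0711)
step 20: x0=(1.4338, 0.5424, 0.0118) x1=(-1.3220, -0.3785, 0.6377) x2=(-0.6197, -0.1475, 0.0833)
step 21: x0=(1.4350, 0.5495, -0.0072) x1=(-1.3245, -0.3905, 0.6138) x2=(-0.6181, -0.1600, 0.0969)
step 22: x0=(1.4361, 0.5566, -0.0261) x1=(-1.3261, -0.4022, 0.5892) x2=(-0.6183, -0.1730, 0.1117)
step 23: x0=(1.4372, 0.5637, -0.0450) x1=(-1.3266, -0.4136, 0.5639) x2=(-0.6204, -0.1867, 0.1278)
step 24: x0=(1.4384, 0.5708, -0.0639) x1=(-1.3261, -0.4246, 0.5380) x2=(-0.6245, -0.2010, 0.1451)
step 25: x0=(1.4395, 0.5779, -0.0828) x1=(-1.3245, -0.4353, 0.5114) x2=(-0.6306, -0.2159, 0.1636)
step 26: x0=(1.4406, 0.5850, -0.1017) x1=(-1.3222, -0.4457, 0.4845) x2=(-0.6382, -0.2313, 0.1828)
step 27: x0=(1.4417, 0.5921, -0.1206) x1=(-1.3196, -0.4561, 0.4575) x2=(-0.6461, -0.2468, 0.2021)
step 28: x0=(1.4428, 0.5992, -0.1395) x1=(-1.3185, -0.4670, 0.4310) x2=(-0.6513, -0.2615, 0.2205)
step 29: x0=(1.4439, 0.6063, -0.1584) x1=(-1.3210, -0.4789, 0.4057) x2=(-0.6498, -0.2741, 0.2367)
step 30: x0=(1.4450, 0.6133, -0.1773) x1=(-1.3281, -0.4922, 0.3815) x2=(-0.6395, -0.2840, 0.2507)
step 31: x0=(1.4461, 0.6204, -0.1963) x1=(-1.3386, -0.5066, 0.3580) x2=(-0.6227, -0.2920, 0.2635)
step 32: x0=(1.4472, 0.6275, -0.2152) x1=(-1.3504, -0.5213, 0.3347) x2=(-0.6037, -0.2993, 0.2760)
step 33: x0=(1.4483, 0.6346, -0.2341) x1=(-1.3618, -0.5360, 0.3113) x2=(-0.5851, -0.3067, 0.2885)
step 34: x0=(1.4494, 0.6417, -0.2530) x1=(-1.3724, -0.5504, 0.2879) x2=(-0.5684, -0.3147, 0.3010)
step 35: x0=(1.4505, 0.6488, -0.2719) x1=(-1.3817, -0.5644, 0.2645) x2=(-0.5539, -0.3233, 0.3136)
step 36: x0=(1.4515, 0.6559, -0.2908) x1=(-1.3897, -0.5781, 0.2412) x2=(-0.5418, -0.3326, 0.3260)
step 37: x0=(1.4526, 0.6629, -0.3097) x1=(-1.3965, -0.5914, 0.2180) x2=(-0.5320, -0.3426, 0.3381)
step 38: x0=(1.4537, 0.6700, -0.3286) x1=(-1.4022, -0.6043, 0.1950) x2=(-0.5243, -0.3532, 0.3500)
step 39: x0=(1.4548, 0.6771, -0.3475) x1=(-1.4069, -0.6170, 0.1721) x2=(-0.5186, -0.3644, 0.3615)
step 40: x0=(1.4558, 0.6842, -0.3664) x1=(-1.4106, -0.6294, 0.1495) x2=(-0.5146, -0.3760, 0.3726)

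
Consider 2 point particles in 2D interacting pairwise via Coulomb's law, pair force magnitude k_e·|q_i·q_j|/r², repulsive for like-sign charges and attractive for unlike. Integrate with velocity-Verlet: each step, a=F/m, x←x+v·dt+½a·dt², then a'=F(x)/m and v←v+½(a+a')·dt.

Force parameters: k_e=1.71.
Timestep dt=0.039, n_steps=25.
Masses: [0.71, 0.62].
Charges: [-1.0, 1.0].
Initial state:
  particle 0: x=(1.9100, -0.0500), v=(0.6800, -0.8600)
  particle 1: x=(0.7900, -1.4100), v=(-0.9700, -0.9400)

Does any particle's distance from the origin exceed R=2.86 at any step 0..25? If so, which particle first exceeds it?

step 0: x0=(1.9100, -0.0500) x1=(0.7900, -1.4100)
step 1: x0=(1.9361, -0.0840) x1=(0.7526, -1.4461)
step 2: x0=(1.9616, -0.1188) x1=(0.7160, -1.4813)
step 3: x0=(1.9862, -0.1545) x1=(0.6803, -1.5156)
step 4: x0=(2.0102, -0.1909) x1=(0.6454, -1.5490)
step 5: x0=(2.0335, -0.2279) x1=(0.6113, -1.5816)
step 6: x0=(2.0561, -0.2657) x1=(0.5780, -1.6134)
step 7: x0=(2.0780, -0.3040) x1=(0.5454, -1.6446)
step 8: x0=(2.0992, -0.3430) x1=(0.5137, -1.6751)
step 9: x0=(2.1198, -0.3824) x1=(0.4826, -1.7049)
step 10: x0=(2.1397, -0.4224) x1=(0.4523, -1.7342)
step 11: x0=(2.1590, -0.4629) x1=(0.4228, -1.7629)
step 12: x0=(2.1777, -0.5039) x1=(0.3939, -1.7910)
step 13: x0=(2.1958, -0.5453) x1=(0.3657, -1.8187)
step 14: x0=(2.2132, -0.5871) x1=(0.3383, -1.8459)
step 15: x0=(2.2301, -0.6293) x1=(0.3115, -1.8726)
step 16: x0=(2.2464, -0.6719) x1=(0.2854, -1.8989)
step 17: x0=(2.2621, -0.7149) x1=(0.2600, -1.9247)
step 18: x0=(2.2772, -0.7582) x1=(0.2352, -1.9502)
step 19: x0=(2.2918, -0.8019) x1=(0.2110, -1.9753)
step 20: x0=(2.3058, -0.8458) x1=(0.1875, -2.0000)
step 21: x0=(2.3192, -0.8901) x1=(0.1647, -2.0244)
step 22: x0=(2.3321, -0.9346) x1=(0.1424, -2.0484)
step 23: x0=(2.3445, -0.9795) x1=(0.1208, -2.0722)
step 24: x0=(2.3563, -1.0246) x1=(0.0998, -2.0956)
step 25: x0=(2.3676, -1.0699) x1=(0.0794, -2.1188)

no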